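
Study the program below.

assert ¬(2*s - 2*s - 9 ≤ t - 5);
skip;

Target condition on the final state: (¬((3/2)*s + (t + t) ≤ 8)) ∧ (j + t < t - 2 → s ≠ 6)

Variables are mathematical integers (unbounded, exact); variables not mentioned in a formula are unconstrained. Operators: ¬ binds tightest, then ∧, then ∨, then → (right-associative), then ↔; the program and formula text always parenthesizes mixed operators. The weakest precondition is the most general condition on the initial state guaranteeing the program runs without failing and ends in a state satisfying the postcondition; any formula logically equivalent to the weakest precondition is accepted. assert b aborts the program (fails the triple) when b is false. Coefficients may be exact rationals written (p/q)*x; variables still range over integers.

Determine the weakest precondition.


Working backward. After the program, the postcondition (¬((3/2)*s + (t + t) ≤ 8)) ∧ (j + t < t - 2 → s ≠ 6) must hold; in canonical form it is (¬((3/2)*s + 2*t ≤ 8)) ∧ (j < -2 → s ≠ 6).
Before skip: (¬((3/2)*s + 2*t ≤ 8)) ∧ (j < -2 → s ≠ 6)
Before assert ¬(2*s - 2*s - 9 ≤ t - 5): (¬(t ≥ -4)) ∧ (¬((3/2)*s + 2*t ≤ 8)) ∧ (j < -2 → s ≠ 6)
Answer: WP = (¬(t ≥ -4)) ∧ (¬((3/2)*s + 2*t ≤ 8)) ∧ (j < -2 → s ≠ 6)


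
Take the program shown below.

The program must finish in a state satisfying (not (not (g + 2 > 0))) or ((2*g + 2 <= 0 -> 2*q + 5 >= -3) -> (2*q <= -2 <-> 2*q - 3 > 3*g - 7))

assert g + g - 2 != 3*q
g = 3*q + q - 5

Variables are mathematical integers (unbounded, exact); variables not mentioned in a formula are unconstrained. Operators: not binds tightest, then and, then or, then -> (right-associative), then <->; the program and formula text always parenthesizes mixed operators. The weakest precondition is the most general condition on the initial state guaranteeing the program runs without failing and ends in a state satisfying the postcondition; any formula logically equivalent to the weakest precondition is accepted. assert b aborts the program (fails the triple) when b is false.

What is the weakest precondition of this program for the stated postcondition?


Working backward. After the program, the postcondition (not (not (g + 2 > 0))) or ((2*g + 2 <= 0 -> 2*q + 5 >= -3) -> (2*q <= -2 <-> 2*q - 3 > 3*g - 7)) must hold; in canonical form it is g > -2 or ((2*g <= -2 -> 2*q >= -8) -> (2*q <= -2 <-> 2*q > 3*g - 4)).
Before g := 3*q + q - 5: 4*q > 3 or ((8*q <= 8 -> 2*q >= -8) -> (2*q <= -2 <-> 10*q < 19))
Before assert g + g - 2 != 3*q: 2*g != 3*q + 2 and (4*q > 3 or ((8*q <= 8 -> 2*q >= -8) -> (2*q <= -2 <-> 10*q < 19)))
Answer: WP = 2*g != 3*q + 2 and (4*q > 3 or ((8*q <= 8 -> 2*q >= -8) -> (2*q <= -2 <-> 10*q < 19)))


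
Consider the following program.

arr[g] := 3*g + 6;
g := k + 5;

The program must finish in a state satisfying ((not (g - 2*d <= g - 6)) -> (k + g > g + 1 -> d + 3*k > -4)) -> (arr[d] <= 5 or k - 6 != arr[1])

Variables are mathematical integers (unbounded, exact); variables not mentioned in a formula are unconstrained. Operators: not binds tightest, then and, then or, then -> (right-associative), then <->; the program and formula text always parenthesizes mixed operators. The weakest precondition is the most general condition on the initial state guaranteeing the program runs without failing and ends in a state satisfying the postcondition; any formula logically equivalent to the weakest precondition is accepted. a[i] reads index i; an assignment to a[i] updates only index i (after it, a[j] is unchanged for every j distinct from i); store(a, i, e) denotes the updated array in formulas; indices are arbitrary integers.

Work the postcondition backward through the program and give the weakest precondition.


Working backward. After the program, the postcondition ((not (g - 2*d <= g - 6)) -> (k + g > g + 1 -> d + 3*k > -4)) -> (arr[d] <= 5 or k - 6 != arr[1]) must hold; in canonical form it is ((not (2*d >= 6)) -> (k > 1 -> d + 3*k > -4)) -> (arr[d] <= 5 or k != arr[1] + 6).
Before g := k + 5: ((not (2*d >= 6)) -> (k > 1 -> d + 3*k > -4)) -> (arr[d] <= 5 or k != arr[1] + 6)
Before arr[g] := 3*g + 6: ((not (2*d >= 6)) -> (k > 1 -> d + 3*k > -4)) -> (store(arr, g, 3*g + 6)[d] <= 5 or k != store(arr, g, 3*g + 6)[1] + 6)
Answer: WP = ((not (2*d >= 6)) -> (k > 1 -> d + 3*k > -4)) -> (store(arr, g, 3*g + 6)[d] <= 5 or k != store(arr, g, 3*g + 6)[1] + 6)


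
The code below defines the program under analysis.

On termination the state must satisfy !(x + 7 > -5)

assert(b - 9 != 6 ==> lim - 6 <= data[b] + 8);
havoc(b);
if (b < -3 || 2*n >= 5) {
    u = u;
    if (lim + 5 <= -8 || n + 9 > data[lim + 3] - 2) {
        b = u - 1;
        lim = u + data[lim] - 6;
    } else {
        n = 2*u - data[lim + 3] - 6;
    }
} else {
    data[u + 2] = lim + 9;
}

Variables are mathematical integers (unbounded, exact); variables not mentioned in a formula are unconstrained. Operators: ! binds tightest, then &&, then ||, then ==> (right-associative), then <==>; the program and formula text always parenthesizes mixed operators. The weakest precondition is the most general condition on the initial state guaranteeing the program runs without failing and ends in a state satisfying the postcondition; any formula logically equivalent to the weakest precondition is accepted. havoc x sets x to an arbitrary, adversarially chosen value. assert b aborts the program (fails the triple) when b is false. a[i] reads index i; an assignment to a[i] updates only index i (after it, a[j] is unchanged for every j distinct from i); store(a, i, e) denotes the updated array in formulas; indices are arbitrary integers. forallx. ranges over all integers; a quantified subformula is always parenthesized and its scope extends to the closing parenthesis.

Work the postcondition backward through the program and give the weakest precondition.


Working backward. After the program, the postcondition !(x + 7 > -5) must hold; in canonical form it is !(x > -12).
Then branch requires ((lim <= -13 || n > data[lim + 3] - 11) ==> (!(x > -12))) && ((!(lim <= -13 || n > data[lim + 3] - 11)) ==> (!(x > -12))); else branch requires !(x > -12).
Before the if: ((b < -3 || 2*n >= 5) ==> (((lim <= -13 || n > data[lim + 3] - 11) ==> (!(x > -12))) && ((!(lim <= -13 || n > data[lim + 3] - 11)) ==> (!(x > -12))))) && ((!(b < -3 || 2*n >= 5)) ==> (!(x > -12)))
Before havoc b: forall b_1. (((b_1 < -3 || 2*n >= 5) ==> (((lim <= -13 || n > data[lim + 3] - 11) ==> (!(x > -12))) && ((!(lim <= -13 || n > data[lim + 3] - 11)) ==> (!(x > -12))))) && ((!(b_1 < -3 || 2*n >= 5)) ==> (!(x > -12))))
Before assert b - 9 != 6 ==> lim - 6 <= data[b] + 8: (b != 15 ==> lim <= data[b] + 14) && (forall b_1. (((b_1 < -3 || 2*n >= 5) ==> (((lim <= -13 || n > data[lim + 3] - 11) ==> (!(x > -12))) && ((!(lim <= -13 || n > data[lim + 3] - 11)) ==> (!(x > -12))))) && ((!(b_1 < -3 || 2*n >= 5)) ==> (!(x > -12)))))
Answer: WP = (b != 15 ==> lim <= data[b] + 14) && (forall b_1. (((b_1 < -3 || 2*n >= 5) ==> (((lim <= -13 || n > data[lim + 3] - 11) ==> (!(x > -12))) && ((!(lim <= -13 || n > data[lim + 3] - 11)) ==> (!(x > -12))))) && ((!(b_1 < -3 || 2*n >= 5)) ==> (!(x > -12)))))


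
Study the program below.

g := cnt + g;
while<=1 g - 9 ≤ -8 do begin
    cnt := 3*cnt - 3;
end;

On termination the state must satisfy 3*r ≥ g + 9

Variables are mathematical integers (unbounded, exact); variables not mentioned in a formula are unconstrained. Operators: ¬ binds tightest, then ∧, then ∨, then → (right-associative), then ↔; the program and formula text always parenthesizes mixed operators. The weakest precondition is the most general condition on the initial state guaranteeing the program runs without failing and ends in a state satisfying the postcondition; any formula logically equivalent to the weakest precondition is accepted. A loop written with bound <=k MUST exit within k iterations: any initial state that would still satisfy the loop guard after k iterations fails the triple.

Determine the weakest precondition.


Working backward. After the program, 3*r ≥ g + 9 must hold.
Before the loop (bound <=1), unroll the exhaustion recursion (WP_0 = exit-now case; WP_j = one more guarded iteration, up to j = 1):
  WP_0: (¬(g ≤ 1)) ∧ 3*r ≥ g + 9
  WP_1: (g ≤ 1 → ((¬(g ≤ 1)) ∧ 3*r ≥ g + 9)) ∧ ((¬(g ≤ 1)) → 3*r ≥ g + 9)
So before the loop: (g ≤ 1 → ((¬(g ≤ 1)) ∧ 3*r ≥ g + 9)) ∧ ((¬(g ≤ 1)) → 3*r ≥ g + 9)
Before g := cnt + g: (cnt + g ≤ 1 → ((¬(cnt + g ≤ 1)) ∧ 3*r ≥ cnt + g + 9)) ∧ ((¬(cnt + g ≤ 1)) → 3*r ≥ cnt + g + 9)
Answer: WP = (cnt + g ≤ 1 → ((¬(cnt + g ≤ 1)) ∧ 3*r ≥ cnt + g + 9)) ∧ ((¬(cnt + g ≤ 1)) → 3*r ≥ cnt + g + 9)


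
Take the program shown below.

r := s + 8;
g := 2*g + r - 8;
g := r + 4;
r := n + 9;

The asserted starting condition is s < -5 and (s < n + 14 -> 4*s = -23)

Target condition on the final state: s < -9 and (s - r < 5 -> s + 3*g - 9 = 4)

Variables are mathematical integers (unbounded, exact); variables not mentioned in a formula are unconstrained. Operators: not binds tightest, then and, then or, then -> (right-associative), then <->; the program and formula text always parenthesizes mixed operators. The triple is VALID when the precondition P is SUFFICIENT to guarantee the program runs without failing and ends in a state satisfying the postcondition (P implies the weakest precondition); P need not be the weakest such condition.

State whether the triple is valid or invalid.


Working backward. After the program, the postcondition s < -9 and (s - r < 5 -> s + 3*g - 9 = 4) must hold; in canonical form it is s < -9 and (s < r + 5 -> 3*g + s = 13).
Before r := n + 9: s < -9 and (s < n + 14 -> 3*g + s = 13)
Before g := r + 4: s < -9 and (s < n + 14 -> 3*r + s = 1)
Before g := 2*g + r - 8: s < -9 and (s < n + 14 -> 3*r + s = 1)
Before r := s + 8: s < -9 and (s < n + 14 -> 4*s = -23)
The weakest precondition is s < -9 and (s < n + 14 -> 4*s = -23).
Check whether s < -5 and (s < n + 14 -> 4*s = -23) implies it.
Countermodel: at the initial state n = -23, s = -9, the precondition holds but the weakest precondition fails.
Answer: invalid


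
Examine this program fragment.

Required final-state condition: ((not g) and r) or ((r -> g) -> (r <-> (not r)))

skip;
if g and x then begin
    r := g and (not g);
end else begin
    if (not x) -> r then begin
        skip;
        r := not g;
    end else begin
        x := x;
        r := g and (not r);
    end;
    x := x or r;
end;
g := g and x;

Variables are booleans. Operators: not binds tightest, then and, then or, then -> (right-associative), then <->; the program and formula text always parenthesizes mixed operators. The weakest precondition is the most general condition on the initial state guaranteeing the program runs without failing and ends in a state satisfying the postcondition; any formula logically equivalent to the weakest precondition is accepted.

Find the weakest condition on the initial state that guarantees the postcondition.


Working backward. After the program, ((not g) and r) or ((r -> g) -> (r <-> (not r))) must hold.
Before g := g and x: ((not (g and x)) and r) or ((r -> (g and x)) -> (r <-> (not r)))
Then branch requires false; else branch requires (((not x) -> r) -> (((not (g and (x or (not g)))) and (not g)) or (((not g) -> (g and (x or (not g)))) -> ((not g) <-> g)))) and ((not ((not x) -> r)) -> (((not (g and (x or (g and (not r))))) and g and (not r)) or (((g and (not r)) -> (g and (x or (g and (not r))))) -> ((g and (not r)) <-> (not (g and (not r))))))).
Before the if: (not (g and x)) and ((not (g and x)) -> ((((not x) -> r) -> (((not (g and (x or (not g)))) and (not g)) or (((not g) -> (g and (x or (not g)))) -> ((not g) <-> g)))) and ((not ((not x) -> r)) -> (((not (g and (x or (g and (not r))))) and g and (not r)) or (((g and (not r)) -> (g and (x or (g and (not r))))) -> ((g and (not r)) <-> (not (g and (not r)))))))))
Before skip: (not (g and x)) and ((not (g and x)) -> ((((not x) -> r) -> (((not (g and (x or (not g)))) and (not g)) or (((not g) -> (g and (x or (not g)))) -> ((not g) <-> g)))) and ((not ((not x) -> r)) -> (((not (g and (x or (g and (not r))))) and g and (not r)) or (((g and (not r)) -> (g and (x or (g and (not r))))) -> ((g and (not r)) <-> (not (g and (not r)))))))))
Answer: WP = (not (g and x)) and ((not (g and x)) -> ((((not x) -> r) -> (((not (g and (x or (not g)))) and (not g)) or (((not g) -> (g and (x or (not g)))) -> ((not g) <-> g)))) and ((not ((not x) -> r)) -> (((not (g and (x or (g and (not r))))) and g and (not r)) or (((g and (not r)) -> (g and (x or (g and (not r))))) -> ((g and (not r)) <-> (not (g and (not r)))))))))


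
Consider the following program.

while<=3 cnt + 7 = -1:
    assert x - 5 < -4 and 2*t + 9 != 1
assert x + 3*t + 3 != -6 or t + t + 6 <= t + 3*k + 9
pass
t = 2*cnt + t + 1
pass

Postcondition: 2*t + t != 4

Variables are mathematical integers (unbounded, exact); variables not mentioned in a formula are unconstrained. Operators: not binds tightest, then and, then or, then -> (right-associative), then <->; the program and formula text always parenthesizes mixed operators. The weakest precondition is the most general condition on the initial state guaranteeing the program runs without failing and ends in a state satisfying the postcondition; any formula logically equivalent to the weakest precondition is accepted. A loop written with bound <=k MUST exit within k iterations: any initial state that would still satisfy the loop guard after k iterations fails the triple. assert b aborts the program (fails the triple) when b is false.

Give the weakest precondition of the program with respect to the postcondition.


Working backward. After the program, the postcondition 2*t + t != 4 must hold; in canonical form it is 3*t != 4.
Before skip: 3*t != 4
Before t := 2*cnt + t + 1: 6*cnt + 3*t != 1
Before skip: 6*cnt + 3*t != 1
Before assert x + 3*t + 3 != -6 or t + t + 6 <= t + 3*k + 9: (3*t + x != -9 or t <= 3*k + 3) and 6*cnt + 3*t != 1
Before the loop (bound <=3), unroll the exhaustion recursion (WP_0 = exit-now case; WP_j = one more guarded iteration, up to j = 3):
  WP_0: (not (cnt = -8)) and (3*t + x != -9 or t <= 3*k + 3) and 6*cnt + 3*t != 1
  WP_1: (cnt = -8 -> (x < 1 and 2*t != -8 and (not (cnt = -8)) and (3*t + x != -9 or t <= 3*k + 3) and 6*cnt + 3*t != 1)) and ((not (cnt = -8)) -> ((3*t + x != -9 or t <= 3*k + 3) and 6*cnt + 3*t != 1))
  WP_2: (cnt = -8 -> (x < 1 and 2*t != -8 and (cnt = -8 -> (x < 1 and 2*t != -8 and (not (cnt = -8)) and (3*t + x != -9 or t <= 3*k + 3) and 6*cnt + 3*t != 1)) and ((not (cnt = -8)) -> ((3*t + x != -9 or t <= 3*k + 3) and 6*cnt + 3*t != 1)))) and ((not (cnt = -8)) -> ((3*t + x != -9 or t <= 3*k + 3) and 6*cnt + 3*t != 1))
  WP_3: (cnt = -8 -> (x < 1 and 2*t != -8 and (cnt = -8 -> (x < 1 and 2*t != -8 and (cnt = -8 -> (x < 1 and 2*t != -8 and (not (cnt = -8)) and (3*t + x != -9 or t <= 3*k + 3) and 6*cnt + 3*t != 1)) and ((not (cnt = -8)) -> ((3*t + x != -9 or t <= 3*k + 3) and 6*cnt + 3*t != 1)))) and ((not (cnt = -8)) -> ((3*t + x != -9 or t <= 3*k + 3) and 6*cnt + 3*t != 1)))) and ((not (cnt = -8)) -> ((3*t + x != -9 or t <= 3*k + 3) and 6*cnt + 3*t != 1))
So before the loop: (cnt = -8 -> (x < 1 and 2*t != -8 and (cnt = -8 -> (x < 1 and 2*t != -8 and (cnt = -8 -> (x < 1 and 2*t != -8 and (not (cnt = -8)) and (3*t + x != -9 or t <= 3*k + 3) and 6*cnt + 3*t != 1)) and ((not (cnt = -8)) -> ((3*t + x != -9 or t <= 3*k + 3) and 6*cnt + 3*t != 1)))) and ((not (cnt = -8)) -> ((3*t + x != -9 or t <= 3*k + 3) and 6*cnt + 3*t != 1)))) and ((not (cnt = -8)) -> ((3*t + x != -9 or t <= 3*k + 3) and 6*cnt + 3*t != 1))
Answer: WP = (cnt = -8 -> (x < 1 and 2*t != -8 and (cnt = -8 -> (x < 1 and 2*t != -8 and (cnt = -8 -> (x < 1 and 2*t != -8 and (not (cnt = -8)) and (3*t + x != -9 or t <= 3*k + 3) and 6*cnt + 3*t != 1)) and ((not (cnt = -8)) -> ((3*t + x != -9 or t <= 3*k + 3) and 6*cnt + 3*t != 1)))) and ((not (cnt = -8)) -> ((3*t + x != -9 or t <= 3*k + 3) and 6*cnt + 3*t != 1)))) and ((not (cnt = -8)) -> ((3*t + x != -9 or t <= 3*k + 3) and 6*cnt + 3*t != 1))


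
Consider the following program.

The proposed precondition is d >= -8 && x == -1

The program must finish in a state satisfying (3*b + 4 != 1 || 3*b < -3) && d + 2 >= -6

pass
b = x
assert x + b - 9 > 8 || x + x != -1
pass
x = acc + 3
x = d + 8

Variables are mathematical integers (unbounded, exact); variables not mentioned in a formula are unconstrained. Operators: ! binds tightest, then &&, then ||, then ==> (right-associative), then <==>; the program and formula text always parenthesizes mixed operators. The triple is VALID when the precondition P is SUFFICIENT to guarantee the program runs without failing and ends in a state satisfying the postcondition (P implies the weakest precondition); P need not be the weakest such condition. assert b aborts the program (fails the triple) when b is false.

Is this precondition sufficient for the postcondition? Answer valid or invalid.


Working backward. After the program, the postcondition (3*b + 4 != 1 || 3*b < -3) && d + 2 >= -6 must hold; in canonical form it is (3*b != -3 || 3*b < -3) && d >= -8.
Before x := d + 8: (3*b != -3 || 3*b < -3) && d >= -8
Before x := acc + 3: (3*b != -3 || 3*b < -3) && d >= -8
Before skip: (3*b != -3 || 3*b < -3) && d >= -8
Before assert x + b - 9 > 8 || x + x != -1: (b + x > 17 || 2*x != -1) && (3*b != -3 || 3*b < -3) && d >= -8
Before b := x: (2*x > 17 || 2*x != -1) && (3*x != -3 || 3*x < -3) && d >= -8
Before skip: (2*x > 17 || 2*x != -1) && (3*x != -3 || 3*x < -3) && d >= -8
The weakest precondition is (2*x > 17 || 2*x != -1) && (3*x != -3 || 3*x < -3) && d >= -8.
Check whether d >= -8 && x == -1 implies it.
Countermodel: at the initial state d = -8, x = -1, the precondition holds but the weakest precondition fails.
Answer: invalid


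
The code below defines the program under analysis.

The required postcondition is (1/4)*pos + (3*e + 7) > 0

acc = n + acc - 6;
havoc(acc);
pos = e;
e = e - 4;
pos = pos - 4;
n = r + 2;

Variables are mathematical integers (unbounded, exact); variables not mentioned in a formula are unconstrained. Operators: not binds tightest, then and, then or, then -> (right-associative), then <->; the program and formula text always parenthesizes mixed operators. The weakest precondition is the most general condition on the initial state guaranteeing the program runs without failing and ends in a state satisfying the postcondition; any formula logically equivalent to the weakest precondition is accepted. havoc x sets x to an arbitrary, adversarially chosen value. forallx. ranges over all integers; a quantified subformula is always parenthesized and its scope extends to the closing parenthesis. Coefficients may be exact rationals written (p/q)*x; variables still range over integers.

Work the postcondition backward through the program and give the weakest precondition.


Working backward. After the program, the postcondition (1/4)*pos + (3*e + 7) > 0 must hold; in canonical form it is 3*e + (1/4)*pos > -7.
Before n := r + 2: 3*e + (1/4)*pos > -7
Before pos := pos - 4: 3*e + (1/4)*pos > -6
Before e := e - 4: 3*e + (1/4)*pos > 6
Before pos := e: (13/4)*e > 6
Before havoc acc: (13/4)*e > 6
Before acc := n + acc - 6: (13/4)*e > 6
Answer: WP = (13/4)*e > 6


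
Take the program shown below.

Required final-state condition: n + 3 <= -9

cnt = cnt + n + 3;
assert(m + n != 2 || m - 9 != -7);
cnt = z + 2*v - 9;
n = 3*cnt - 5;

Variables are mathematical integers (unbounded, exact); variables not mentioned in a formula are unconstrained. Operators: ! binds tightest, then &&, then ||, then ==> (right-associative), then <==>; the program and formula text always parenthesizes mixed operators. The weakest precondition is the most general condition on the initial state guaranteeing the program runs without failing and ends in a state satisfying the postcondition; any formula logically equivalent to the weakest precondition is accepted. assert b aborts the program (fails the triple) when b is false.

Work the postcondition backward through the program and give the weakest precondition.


Working backward. After the program, the postcondition n + 3 <= -9 must hold; in canonical form it is n <= -12.
Before n := 3*cnt - 5: 3*cnt <= -7
Before cnt := z + 2*v - 9: 6*v + 3*z <= 20
Before assert m + n != 2 || m - 9 != -7: (m + n != 2 || m != 2) && 6*v + 3*z <= 20
Before cnt := cnt + n + 3: (m + n != 2 || m != 2) && 6*v + 3*z <= 20
Answer: WP = (m + n != 2 || m != 2) && 6*v + 3*z <= 20


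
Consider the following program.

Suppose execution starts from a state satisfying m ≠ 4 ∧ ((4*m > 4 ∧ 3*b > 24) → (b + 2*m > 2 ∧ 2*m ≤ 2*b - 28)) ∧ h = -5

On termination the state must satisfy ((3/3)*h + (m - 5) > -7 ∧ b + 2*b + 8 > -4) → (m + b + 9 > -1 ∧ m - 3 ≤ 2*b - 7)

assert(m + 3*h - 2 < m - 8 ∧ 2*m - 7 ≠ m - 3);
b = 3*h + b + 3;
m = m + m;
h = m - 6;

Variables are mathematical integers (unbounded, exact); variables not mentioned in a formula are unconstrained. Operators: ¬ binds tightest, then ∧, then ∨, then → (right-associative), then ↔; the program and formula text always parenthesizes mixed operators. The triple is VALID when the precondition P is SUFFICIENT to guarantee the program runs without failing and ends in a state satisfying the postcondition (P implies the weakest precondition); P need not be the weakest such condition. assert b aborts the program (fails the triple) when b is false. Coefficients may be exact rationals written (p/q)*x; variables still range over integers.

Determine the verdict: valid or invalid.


Working backward. After the program, the postcondition ((3/3)*h + (m - 5) > -7 ∧ b + 2*b + 8 > -4) → (m + b + 9 > -1 ∧ m - 3 ≤ 2*b - 7) must hold; in canonical form it is (h + m > -2 ∧ 3*b > -12) → (b + m > -10 ∧ m ≤ 2*b - 4).
Before h := m - 6: (2*m > 4 ∧ 3*b > -12) → (b + m > -10 ∧ m ≤ 2*b - 4)
Before m := m + m: (4*m > 4 ∧ 3*b > -12) → (b + 2*m > -10 ∧ 2*m ≤ 2*b - 4)
Before b := 3*h + b + 3: (4*m > 4 ∧ 3*b + 9*h > -21) → (b + 3*h + 2*m > -13 ∧ 2*m ≤ 2*b + 6*h + 2)
Before assert m + 3*h - 2 < m - 8 ∧ 2*m - 7 ≠ m - 3: 3*h < -6 ∧ m ≠ 4 ∧ ((4*m > 4 ∧ 3*b + 9*h > -21) → (b + 3*h + 2*m > -13 ∧ 2*m ≤ 2*b + 6*h + 2))
The weakest precondition is 3*h < -6 ∧ m ≠ 4 ∧ ((4*m > 4 ∧ 3*b + 9*h > -21) → (b + 3*h + 2*m > -13 ∧ 2*m ≤ 2*b + 6*h + 2)).
Check whether m ≠ 4 ∧ ((4*m > 4 ∧ 3*b > 24) → (b + 2*m > 2 ∧ 2*m ≤ 2*b - 28)) ∧ h = -5 implies it.
Every state satisfying the precondition satisfies the weakest precondition: the implication holds.
Answer: valid


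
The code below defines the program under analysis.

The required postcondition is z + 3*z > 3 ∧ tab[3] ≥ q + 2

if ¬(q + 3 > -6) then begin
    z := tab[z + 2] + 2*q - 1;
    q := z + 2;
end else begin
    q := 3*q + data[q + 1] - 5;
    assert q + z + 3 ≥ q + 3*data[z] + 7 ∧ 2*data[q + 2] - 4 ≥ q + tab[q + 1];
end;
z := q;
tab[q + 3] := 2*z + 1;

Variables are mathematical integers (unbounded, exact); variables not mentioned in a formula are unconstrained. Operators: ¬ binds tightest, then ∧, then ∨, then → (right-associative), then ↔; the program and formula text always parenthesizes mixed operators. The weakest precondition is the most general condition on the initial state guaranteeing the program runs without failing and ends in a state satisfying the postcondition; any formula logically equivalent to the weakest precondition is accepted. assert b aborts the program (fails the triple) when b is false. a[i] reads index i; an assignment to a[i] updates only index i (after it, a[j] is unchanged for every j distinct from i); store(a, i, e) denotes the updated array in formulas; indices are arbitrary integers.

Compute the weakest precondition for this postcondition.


Working backward. After the program, the postcondition z + 3*z > 3 ∧ tab[3] ≥ q + 2 must hold; in canonical form it is 4*z > 3 ∧ tab[3] ≥ q + 2.
Before tab[q + 3] := 2*z + 1: 4*z > 3 ∧ store(tab, q + 3, 2*z + 1)[3] ≥ q + 2
Before z := q: 4*q > 3 ∧ store(tab, q + 3, 2*q + 1)[3] ≥ q + 2
Then branch requires 4*tab[z + 2] + 8*q > -1 ∧ store(tab, tab[z + 2] + 2*q + 4, 2*tab[z + 2] + 4*q + 3)[3] ≥ tab[z + 2] + 2*q + 3; else branch requires z ≥ 3*data[z] + 4 ∧ 2*data[data[q + 1] + 3*q - 3] ≥ data[q + 1] + tab[data[q + 1] + 3*q - 4] + 3*q - 1 ∧ 4*data[q + 1] + 12*q > 23 ∧ store(tab, data[q + 1] + 3*q - 2, 2*data[q + 1] + 6*q - 9)[3] ≥ data[q + 1] + 3*q - 3.
Before the if: ((¬(q > -9)) → (4*tab[z + 2] + 8*q > -1 ∧ store(tab, tab[z + 2] + 2*q + 4, 2*tab[z + 2] + 4*q + 3)[3] ≥ tab[z + 2] + 2*q + 3)) ∧ (q > -9 → (z ≥ 3*data[z] + 4 ∧ 2*data[data[q + 1] + 3*q - 3] ≥ data[q + 1] + tab[data[q + 1] + 3*q - 4] + 3*q - 1 ∧ 4*data[q + 1] + 12*q > 23 ∧ store(tab, data[q + 1] + 3*q - 2, 2*data[q + 1] + 6*q - 9)[3] ≥ data[q + 1] + 3*q - 3))
Answer: WP = ((¬(q > -9)) → (4*tab[z + 2] + 8*q > -1 ∧ store(tab, tab[z + 2] + 2*q + 4, 2*tab[z + 2] + 4*q + 3)[3] ≥ tab[z + 2] + 2*q + 3)) ∧ (q > -9 → (z ≥ 3*data[z] + 4 ∧ 2*data[data[q + 1] + 3*q - 3] ≥ data[q + 1] + tab[data[q + 1] + 3*q - 4] + 3*q - 1 ∧ 4*data[q + 1] + 12*q > 23 ∧ store(tab, data[q + 1] + 3*q - 2, 2*data[q + 1] + 6*q - 9)[3] ≥ data[q + 1] + 3*q - 3))


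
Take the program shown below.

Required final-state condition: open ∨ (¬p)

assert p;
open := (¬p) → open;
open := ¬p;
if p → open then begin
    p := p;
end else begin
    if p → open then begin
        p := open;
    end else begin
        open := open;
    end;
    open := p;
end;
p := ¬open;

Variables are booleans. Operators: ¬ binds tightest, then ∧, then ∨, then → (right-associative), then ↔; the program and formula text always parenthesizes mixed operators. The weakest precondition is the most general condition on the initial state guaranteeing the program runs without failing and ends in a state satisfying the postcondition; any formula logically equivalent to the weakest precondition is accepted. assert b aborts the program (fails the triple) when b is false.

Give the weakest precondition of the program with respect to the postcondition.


Working backward. After the program, open ∨ (¬p) must hold.
Before p := ¬open: open
Then branch requires open; else branch requires ((p → open) → open) ∧ ((¬(p → open)) → p).
Before the if: ((p → open) → open) ∧ ((¬(p → open)) → (((p → open) → open) ∧ ((¬(p → open)) → p)))
Before open := ¬p: ((p → (¬p)) → (¬p)) ∧ ((¬(p → (¬p))) → (((p → (¬p)) → (¬p)) ∧ ((¬(p → (¬p))) → p)))
Before open := (¬p) → open: ((p → (¬p)) → (¬p)) ∧ ((¬(p → (¬p))) → (((p → (¬p)) → (¬p)) ∧ ((¬(p → (¬p))) → p)))
Before assert p: p ∧ ((p → (¬p)) → (¬p)) ∧ ((¬(p → (¬p))) → (((p → (¬p)) → (¬p)) ∧ ((¬(p → (¬p))) → p)))
Answer: WP = p ∧ ((p → (¬p)) → (¬p)) ∧ ((¬(p → (¬p))) → (((p → (¬p)) → (¬p)) ∧ ((¬(p → (¬p))) → p)))


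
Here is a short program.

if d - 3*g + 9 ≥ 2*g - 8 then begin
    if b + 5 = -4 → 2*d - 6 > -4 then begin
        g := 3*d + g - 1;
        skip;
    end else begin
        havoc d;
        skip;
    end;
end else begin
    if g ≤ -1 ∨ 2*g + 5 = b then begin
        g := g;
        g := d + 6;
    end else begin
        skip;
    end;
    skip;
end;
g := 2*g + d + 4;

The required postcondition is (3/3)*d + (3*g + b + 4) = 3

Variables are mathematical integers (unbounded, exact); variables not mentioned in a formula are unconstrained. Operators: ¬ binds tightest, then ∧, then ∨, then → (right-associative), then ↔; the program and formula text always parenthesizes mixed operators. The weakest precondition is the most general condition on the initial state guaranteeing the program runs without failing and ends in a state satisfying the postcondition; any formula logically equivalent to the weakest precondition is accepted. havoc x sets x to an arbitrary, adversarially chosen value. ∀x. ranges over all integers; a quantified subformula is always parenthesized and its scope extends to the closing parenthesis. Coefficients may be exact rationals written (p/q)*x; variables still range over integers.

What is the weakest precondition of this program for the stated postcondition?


Working backward. After the program, the postcondition (3/3)*d + (3*g + b + 4) = 3 must hold; in canonical form it is b + d + 3*g = -1.
Before g := 2*g + d + 4: b + 4*d + 6*g = -13
Then branch requires ((b = -9 → 2*d > 2) → b + 22*d + 6*g = -7) ∧ ((¬(b = -9 → 2*d > 2)) → (∀d_1. b + 4*d_1 + 6*g = -13)); else branch requires ((g ≤ -1 ∨ 2*g = b - 5) → b + 10*d = -49) ∧ ((¬(g ≤ -1 ∨ 2*g = b - 5)) → b + 4*d + 6*g = -13).
Before the if: (d ≥ 5*g - 17 → (((b = -9 → 2*d > 2) → b + 22*d + 6*g = -7) ∧ ((¬(b = -9 → 2*d > 2)) → (∀d_1. b + 4*d_1 + 6*g = -13)))) ∧ ((¬(d ≥ 5*g - 17)) → (((g ≤ -1 ∨ 2*g = b - 5) → b + 10*d = -49) ∧ ((¬(g ≤ -1 ∨ 2*g = b - 5)) → b + 4*d + 6*g = -13)))
Answer: WP = (d ≥ 5*g - 17 → (((b = -9 → 2*d > 2) → b + 22*d + 6*g = -7) ∧ ((¬(b = -9 → 2*d > 2)) → (∀d_1. b + 4*d_1 + 6*g = -13)))) ∧ ((¬(d ≥ 5*g - 17)) → (((g ≤ -1 ∨ 2*g = b - 5) → b + 10*d = -49) ∧ ((¬(g ≤ -1 ∨ 2*g = b - 5)) → b + 4*d + 6*g = -13)))


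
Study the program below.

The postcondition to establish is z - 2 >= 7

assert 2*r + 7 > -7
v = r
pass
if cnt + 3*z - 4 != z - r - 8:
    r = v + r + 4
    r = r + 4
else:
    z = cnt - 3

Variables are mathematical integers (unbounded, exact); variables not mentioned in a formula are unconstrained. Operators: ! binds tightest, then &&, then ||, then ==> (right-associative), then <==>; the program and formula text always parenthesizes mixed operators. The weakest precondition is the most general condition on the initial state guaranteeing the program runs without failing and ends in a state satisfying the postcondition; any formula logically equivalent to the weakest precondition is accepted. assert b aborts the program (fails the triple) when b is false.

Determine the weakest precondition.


Working backward. After the program, the postcondition z - 2 >= 7 must hold; in canonical form it is z >= 9.
Then branch requires z >= 9; else branch requires cnt >= 12.
Before the if: (cnt + r + 2*z != -4 ==> z >= 9) && ((!(cnt + r + 2*z != -4)) ==> cnt >= 12)
Before skip: (cnt + r + 2*z != -4 ==> z >= 9) && ((!(cnt + r + 2*z != -4)) ==> cnt >= 12)
Before v := r: (cnt + r + 2*z != -4 ==> z >= 9) && ((!(cnt + r + 2*z != -4)) ==> cnt >= 12)
Before assert 2*r + 7 > -7: 2*r > -14 && (cnt + r + 2*z != -4 ==> z >= 9) && ((!(cnt + r + 2*z != -4)) ==> cnt >= 12)
Answer: WP = 2*r > -14 && (cnt + r + 2*z != -4 ==> z >= 9) && ((!(cnt + r + 2*z != -4)) ==> cnt >= 12)


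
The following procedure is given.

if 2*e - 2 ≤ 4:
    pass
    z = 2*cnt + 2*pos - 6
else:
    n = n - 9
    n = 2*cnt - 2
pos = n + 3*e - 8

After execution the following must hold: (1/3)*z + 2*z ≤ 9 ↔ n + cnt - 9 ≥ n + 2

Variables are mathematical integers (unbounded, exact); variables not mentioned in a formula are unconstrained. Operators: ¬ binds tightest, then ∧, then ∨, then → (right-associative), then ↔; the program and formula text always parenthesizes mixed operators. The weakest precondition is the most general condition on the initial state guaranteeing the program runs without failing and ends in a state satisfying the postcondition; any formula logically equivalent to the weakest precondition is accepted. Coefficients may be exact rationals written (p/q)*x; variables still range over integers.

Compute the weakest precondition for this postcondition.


Working backward. After the program, the postcondition (1/3)*z + 2*z ≤ 9 ↔ n + cnt - 9 ≥ n + 2 must hold; in canonical form it is (7/3)*z ≤ 9 ↔ cnt ≥ 11.
Before pos := n + 3*e - 8: (7/3)*z ≤ 9 ↔ cnt ≥ 11
Then branch requires (14/3)*cnt + (14/3)*pos ≤ 23 ↔ cnt ≥ 11; else branch requires (7/3)*z ≤ 9 ↔ cnt ≥ 11.
Before the if: (2*e ≤ 6 → ((14/3)*cnt + (14/3)*pos ≤ 23 ↔ cnt ≥ 11)) ∧ ((¬(2*e ≤ 6)) → ((7/3)*z ≤ 9 ↔ cnt ≥ 11))
Answer: WP = (2*e ≤ 6 → ((14/3)*cnt + (14/3)*pos ≤ 23 ↔ cnt ≥ 11)) ∧ ((¬(2*e ≤ 6)) → ((7/3)*z ≤ 9 ↔ cnt ≥ 11))


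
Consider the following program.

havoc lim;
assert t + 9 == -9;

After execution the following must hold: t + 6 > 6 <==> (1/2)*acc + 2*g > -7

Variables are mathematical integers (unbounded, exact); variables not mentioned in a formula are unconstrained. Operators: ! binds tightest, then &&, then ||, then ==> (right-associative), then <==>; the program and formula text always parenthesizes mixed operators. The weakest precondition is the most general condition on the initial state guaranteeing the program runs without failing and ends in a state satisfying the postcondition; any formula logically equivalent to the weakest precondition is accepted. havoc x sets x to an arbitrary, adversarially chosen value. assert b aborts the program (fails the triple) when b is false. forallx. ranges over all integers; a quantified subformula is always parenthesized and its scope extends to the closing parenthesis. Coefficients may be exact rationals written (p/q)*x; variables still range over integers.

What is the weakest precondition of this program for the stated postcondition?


Working backward. After the program, the postcondition t + 6 > 6 <==> (1/2)*acc + 2*g > -7 must hold; in canonical form it is t > 0 <==> (1/2)*acc + 2*g > -7.
Before assert t + 9 == -9: t == -18 && (t > 0 <==> (1/2)*acc + 2*g > -7)
Before havoc lim: t == -18 && (t > 0 <==> (1/2)*acc + 2*g > -7)
Answer: WP = t == -18 && (t > 0 <==> (1/2)*acc + 2*g > -7)


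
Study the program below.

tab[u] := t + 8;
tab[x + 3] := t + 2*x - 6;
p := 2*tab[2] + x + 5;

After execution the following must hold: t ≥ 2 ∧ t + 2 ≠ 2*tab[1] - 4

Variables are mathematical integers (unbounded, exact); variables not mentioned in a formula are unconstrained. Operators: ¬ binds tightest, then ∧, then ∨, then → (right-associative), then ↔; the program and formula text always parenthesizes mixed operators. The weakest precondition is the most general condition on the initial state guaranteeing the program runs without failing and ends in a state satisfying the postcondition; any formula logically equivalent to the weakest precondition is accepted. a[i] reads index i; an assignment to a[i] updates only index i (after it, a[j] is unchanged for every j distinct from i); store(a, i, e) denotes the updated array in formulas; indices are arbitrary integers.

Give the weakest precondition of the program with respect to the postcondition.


Working backward. After the program, the postcondition t ≥ 2 ∧ t + 2 ≠ 2*tab[1] - 4 must hold; in canonical form it is t ≥ 2 ∧ t ≠ 2*tab[1] - 6.
Before p := 2*tab[2] + x + 5: t ≥ 2 ∧ t ≠ 2*tab[1] - 6
Before tab[x + 3] := t + 2*x - 6: t ≥ 2 ∧ t ≠ 2*store(tab, x + 3, t + 2*x - 6)[1] - 6
Before tab[u] := t + 8: t ≥ 2 ∧ t ≠ 2*store(store(tab, u, t + 8), x + 3, t + 2*x - 6)[1] - 6
Answer: WP = t ≥ 2 ∧ t ≠ 2*store(store(tab, u, t + 8), x + 3, t + 2*x - 6)[1] - 6


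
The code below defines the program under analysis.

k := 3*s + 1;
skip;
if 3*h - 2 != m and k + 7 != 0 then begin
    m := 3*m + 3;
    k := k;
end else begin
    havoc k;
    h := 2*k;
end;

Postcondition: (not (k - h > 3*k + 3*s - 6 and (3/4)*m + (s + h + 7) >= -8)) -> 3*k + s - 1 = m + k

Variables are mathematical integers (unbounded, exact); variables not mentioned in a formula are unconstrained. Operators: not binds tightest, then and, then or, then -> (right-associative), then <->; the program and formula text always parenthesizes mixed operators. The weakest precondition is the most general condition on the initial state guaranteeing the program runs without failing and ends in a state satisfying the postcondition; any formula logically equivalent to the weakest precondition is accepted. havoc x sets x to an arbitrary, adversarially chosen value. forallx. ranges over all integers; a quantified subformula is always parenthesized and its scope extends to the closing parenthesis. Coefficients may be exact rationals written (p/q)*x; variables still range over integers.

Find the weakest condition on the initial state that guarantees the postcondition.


Working backward. After the program, the postcondition (not (k - h > 3*k + 3*s - 6 and (3/4)*m + (s + h + 7) >= -8)) -> 3*k + s - 1 = m + k must hold; in canonical form it is (not (h + 2*k + 3*s < 6 and h + (3/4)*m + s >= -15)) -> 2*k + s = m + 1.
Then branch requires (not (h + 2*k + 3*s < 6 and h + (9/4)*m + s >= -69/4)) -> 2*k + s = 3*m + 4; else branch requires forall k_1. ((not (4*k_1 + 3*s < 6 and 2*k_1 + (3/4)*m + s >= -15)) -> 2*k_1 + s = m + 1).
Before the if: ((3*h != m + 2 and k != -7) -> ((not (h + 2*k + 3*s < 6 and h + (9/4)*m + s >= -69/4)) -> 2*k + s = 3*m + 4)) and ((not (3*h != m + 2 and k != -7)) -> (forall k_1. ((not (4*k_1 + 3*s < 6 and 2*k_1 + (3/4)*m + s >= -15)) -> 2*k_1 + s = m + 1)))
Before skip: ((3*h != m + 2 and k != -7) -> ((not (h + 2*k + 3*s < 6 and h + (9/4)*m + s >= -69/4)) -> 2*k + s = 3*m + 4)) and ((not (3*h != m + 2 and k != -7)) -> (forall k_1. ((not (4*k_1 + 3*s < 6 and 2*k_1 + (3/4)*m + s >= -15)) -> 2*k_1 + s = m + 1)))
Before k := 3*s + 1: ((3*h != m + 2 and 3*s != -8) -> ((not (h + 9*s < 4 and h + (9/4)*m + s >= -69/4)) -> 7*s = 3*m + 2)) and ((not (3*h != m + 2 and 3*s != -8)) -> (forall k_1. ((not (4*k_1 + 3*s < 6 and 2*k_1 + (3/4)*m + s >= -15)) -> 2*k_1 + s = m + 1)))
Answer: WP = ((3*h != m + 2 and 3*s != -8) -> ((not (h + 9*s < 4 and h + (9/4)*m + s >= -69/4)) -> 7*s = 3*m + 2)) and ((not (3*h != m + 2 and 3*s != -8)) -> (forall k_1. ((not (4*k_1 + 3*s < 6 and 2*k_1 + (3/4)*m + s >= -15)) -> 2*k_1 + s = m + 1)))


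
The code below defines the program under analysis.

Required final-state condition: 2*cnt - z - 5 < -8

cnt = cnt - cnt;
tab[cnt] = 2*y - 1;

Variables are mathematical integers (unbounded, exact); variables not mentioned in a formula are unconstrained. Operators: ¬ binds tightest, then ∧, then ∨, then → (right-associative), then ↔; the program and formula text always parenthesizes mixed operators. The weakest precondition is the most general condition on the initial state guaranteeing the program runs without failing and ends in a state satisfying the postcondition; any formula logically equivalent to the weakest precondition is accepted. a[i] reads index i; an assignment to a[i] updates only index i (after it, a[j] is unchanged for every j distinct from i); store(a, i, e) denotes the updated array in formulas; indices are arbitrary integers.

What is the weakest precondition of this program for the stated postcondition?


Working backward. After the program, the postcondition 2*cnt - z - 5 < -8 must hold; in canonical form it is 2*cnt < z - 3.
Before tab[cnt] := 2*y - 1: 2*cnt < z - 3
Before cnt := cnt - cnt: z > 3
Answer: WP = z > 3


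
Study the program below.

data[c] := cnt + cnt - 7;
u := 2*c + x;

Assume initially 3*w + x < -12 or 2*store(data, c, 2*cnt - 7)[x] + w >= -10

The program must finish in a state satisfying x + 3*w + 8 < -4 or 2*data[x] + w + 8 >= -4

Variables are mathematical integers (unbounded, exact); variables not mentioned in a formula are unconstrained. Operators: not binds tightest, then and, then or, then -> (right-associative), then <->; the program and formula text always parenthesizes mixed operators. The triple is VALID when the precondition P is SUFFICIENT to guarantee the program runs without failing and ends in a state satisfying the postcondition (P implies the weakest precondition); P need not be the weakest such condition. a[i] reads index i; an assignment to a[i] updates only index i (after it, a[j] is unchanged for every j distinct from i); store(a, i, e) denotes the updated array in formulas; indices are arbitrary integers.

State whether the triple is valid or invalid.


Working backward. After the program, the postcondition x + 3*w + 8 < -4 or 2*data[x] + w + 8 >= -4 must hold; in canonical form it is 3*w + x < -12 or 2*data[x] + w >= -12.
Before u := 2*c + x: 3*w + x < -12 or 2*data[x] + w >= -12
Before data[c] := cnt + cnt - 7: 3*w + x < -12 or 2*store(data, c, 2*cnt - 7)[x] + w >= -12
The weakest precondition is 3*w + x < -12 or 2*store(data, c, 2*cnt - 7)[x] + w >= -12.
Check whether 3*w + x < -12 or 2*store(data, c, 2*cnt - 7)[x] + w >= -10 implies it.
Every state satisfying the precondition satisfies the weakest precondition: the implication holds.
Answer: valid
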